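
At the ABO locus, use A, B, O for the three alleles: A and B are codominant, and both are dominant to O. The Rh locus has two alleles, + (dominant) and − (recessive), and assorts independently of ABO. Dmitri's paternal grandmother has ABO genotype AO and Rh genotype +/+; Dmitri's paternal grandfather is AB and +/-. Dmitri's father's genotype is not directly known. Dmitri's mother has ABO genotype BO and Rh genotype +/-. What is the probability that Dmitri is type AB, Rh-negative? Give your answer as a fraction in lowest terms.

Dmitri's father's ABO genotype from AO × AB: 1/4 AA, 1/4 AB, 1/4 AO, 1/4 BO.
Crossing each possibility with the mother BO and summing P(type AB): 1/4·1/2 + 1/4·1/4 + 1/4·1/4 + 1/4·0 = 1/4.
Similarly for Rh via the father's Rh distribution: P(Rh-) = 1/8.
Independent loci: 1/4 × 1/8 = 1/32.

1/32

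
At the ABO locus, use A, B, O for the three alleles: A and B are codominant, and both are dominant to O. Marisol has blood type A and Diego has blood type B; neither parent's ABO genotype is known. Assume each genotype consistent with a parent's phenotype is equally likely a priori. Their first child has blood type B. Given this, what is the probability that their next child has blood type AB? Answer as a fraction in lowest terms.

5/12

Possible genotypes: Marisol ∈ {AA, AO}; Diego ∈ {BB, BO}.
Weight each parental genotype pair by prior × P(type-B child):
  AO × BB: posterior weight 2/3; P(next child type AB) = 1/2.
  AO × BO: posterior weight 1/3; P(next child type AB) = 1/4.
Weighted sum = 5/12.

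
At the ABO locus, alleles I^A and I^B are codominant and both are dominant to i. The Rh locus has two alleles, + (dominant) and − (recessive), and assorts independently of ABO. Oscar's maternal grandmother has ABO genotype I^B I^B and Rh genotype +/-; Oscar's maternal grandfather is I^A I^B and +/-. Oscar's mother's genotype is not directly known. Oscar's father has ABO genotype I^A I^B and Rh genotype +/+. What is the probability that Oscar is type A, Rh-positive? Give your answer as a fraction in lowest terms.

Oscar's mother's ABO genotype from I^B I^B × I^A I^B: 1/2 I^A I^B, 1/2 I^B I^B.
Crossing each possibility with the father I^A I^B and summing P(type A): 1/2·1/4 + 1/2·0 = 1/8.
Similarly for Rh via the mother's Rh distribution: P(Rh+) = 1.
Independent loci: 1/8 × 1 = 1/8.

1/8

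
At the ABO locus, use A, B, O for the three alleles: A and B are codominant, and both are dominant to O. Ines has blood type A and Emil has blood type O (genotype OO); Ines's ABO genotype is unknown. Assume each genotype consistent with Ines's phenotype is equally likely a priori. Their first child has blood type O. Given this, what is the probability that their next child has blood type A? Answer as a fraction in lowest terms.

1/2

Possible genotypes: Ines ∈ {AA, AO}; Emil ∈ {OO}.
Weight each parental genotype pair by prior × P(type-O child):
  AO × OO: posterior weight 1; P(next child type A) = 1/2.
Weighted sum = 1/2.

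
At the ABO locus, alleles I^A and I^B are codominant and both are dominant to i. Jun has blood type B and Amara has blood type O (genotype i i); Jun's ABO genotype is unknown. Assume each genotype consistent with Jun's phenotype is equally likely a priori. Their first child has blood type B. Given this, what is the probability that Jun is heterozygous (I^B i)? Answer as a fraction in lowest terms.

1/3

Possible genotypes: Jun ∈ {I^B I^B, I^B i}; Amara ∈ {i i}.
Weight each parental genotype pair by prior × P(type-B child):
  I^B I^B × i i: posterior weight 2/3.
  I^B i × i i: posterior weight 1/3.
Sum the posterior weight over pairs where Jun is I^B i: 1/3.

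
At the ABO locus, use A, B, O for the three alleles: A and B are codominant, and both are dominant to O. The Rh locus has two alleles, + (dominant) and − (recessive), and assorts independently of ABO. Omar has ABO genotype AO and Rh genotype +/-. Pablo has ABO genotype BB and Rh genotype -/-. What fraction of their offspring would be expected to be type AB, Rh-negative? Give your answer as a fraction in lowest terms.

ABO cross AO × BB → offspring phenotypes: 1/2 B, 1/2 AB.
Rh cross +/- × -/- → 1/2 Rh+, 1/2 Rh-.
Independent loci: P(type AB, Rh-negative) = 1/2 × 1/2 = 1/4.

1/4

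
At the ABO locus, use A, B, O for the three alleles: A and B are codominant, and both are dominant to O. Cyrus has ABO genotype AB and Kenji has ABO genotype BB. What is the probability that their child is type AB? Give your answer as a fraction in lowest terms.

1/2

ABO cross AB × BB → offspring phenotypes: 1/2 B, 1/2 AB.
So P(type AB) = 1/2.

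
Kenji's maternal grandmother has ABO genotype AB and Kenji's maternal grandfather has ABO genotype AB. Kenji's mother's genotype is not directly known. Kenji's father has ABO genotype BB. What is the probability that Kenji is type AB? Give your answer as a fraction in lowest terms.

1/2

Kenji's mother's ABO genotype from AB × AB: 1/4 AA, 1/2 AB, 1/4 BB.
Crossing each possibility with the father BB and summing P(type AB): 1/4·1 + 1/2·1/2 + 1/4·0 = 1/2.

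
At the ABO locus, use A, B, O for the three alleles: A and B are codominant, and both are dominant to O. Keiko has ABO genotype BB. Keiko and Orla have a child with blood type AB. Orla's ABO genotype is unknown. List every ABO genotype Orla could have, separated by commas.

AA, AB, AO

For each candidate genotype of Orla, check whether crossing it with BB can produce every observed child phenotype.
  AA → possible child types {AB} ✓
  AB → possible child types {B, AB} ✓
  AO → possible child types {B, AB} ✓
  BB → possible child types {B} ✗
  BO → possible child types {B} ✗
  OO → possible child types {B} ✗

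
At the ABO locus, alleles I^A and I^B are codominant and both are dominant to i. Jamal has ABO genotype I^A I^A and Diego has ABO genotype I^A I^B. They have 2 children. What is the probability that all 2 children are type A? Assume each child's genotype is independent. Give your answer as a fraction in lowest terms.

1/4

ABO cross I^A I^A × I^A I^B → 1/2 A, 1/2 AB.
So P(type A) = 1/2 per child.
All 2 independent: (1/2)^2 = 1/4.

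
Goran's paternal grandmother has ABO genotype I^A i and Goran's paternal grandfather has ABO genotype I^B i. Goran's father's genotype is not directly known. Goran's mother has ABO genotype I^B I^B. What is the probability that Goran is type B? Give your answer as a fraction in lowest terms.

Goran's father's ABO genotype from I^A i × I^B i: 1/4 I^A I^B, 1/4 I^A i, 1/4 I^B i, 1/4 i i.
Crossing each possibility with the mother I^B I^B and summing P(type B): 1/4·1/2 + 1/4·1/2 + 1/4·1 + 1/4·1 = 3/4.

3/4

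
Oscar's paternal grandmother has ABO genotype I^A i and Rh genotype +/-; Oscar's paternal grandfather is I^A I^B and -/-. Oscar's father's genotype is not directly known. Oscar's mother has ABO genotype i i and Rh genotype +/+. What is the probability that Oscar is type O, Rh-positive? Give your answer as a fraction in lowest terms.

Oscar's father's ABO genotype from I^A i × I^A I^B: 1/4 I^A I^A, 1/4 I^A I^B, 1/4 I^A i, 1/4 I^B i.
Crossing each possibility with the mother i i and summing P(type O): 1/4·0 + 1/4·0 + 1/4·1/2 + 1/4·1/2 = 1/4.
Similarly for Rh via the father's Rh distribution: P(Rh+) = 1.
Independent loci: 1/4 × 1 = 1/4.

1/4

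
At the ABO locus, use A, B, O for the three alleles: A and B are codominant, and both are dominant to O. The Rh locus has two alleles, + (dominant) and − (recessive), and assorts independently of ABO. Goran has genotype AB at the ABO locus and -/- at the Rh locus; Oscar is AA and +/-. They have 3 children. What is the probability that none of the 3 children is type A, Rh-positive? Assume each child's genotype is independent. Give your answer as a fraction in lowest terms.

ABO cross AB × AA → 1/2 A, 1/2 AB.
Rh cross -/- × +/- → 1/2 Rh+, 1/2 Rh-; so P(type A, Rh-positive) = 1/2 × 1/2 = 1/4 per child.
P(not type A, Rh-positive) = 3/4 for one child; (3/4)^3 = 27/64.

27/64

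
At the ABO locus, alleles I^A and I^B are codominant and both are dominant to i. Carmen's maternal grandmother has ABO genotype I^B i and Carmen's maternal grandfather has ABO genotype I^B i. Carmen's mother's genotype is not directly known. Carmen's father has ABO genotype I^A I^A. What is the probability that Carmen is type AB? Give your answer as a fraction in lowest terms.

Carmen's mother's ABO genotype from I^B i × I^B i: 1/4 I^B I^B, 1/2 I^B i, 1/4 i i.
Crossing each possibility with the father I^A I^A and summing P(type AB): 1/4·1 + 1/2·1/2 + 1/4·0 = 1/2.

1/2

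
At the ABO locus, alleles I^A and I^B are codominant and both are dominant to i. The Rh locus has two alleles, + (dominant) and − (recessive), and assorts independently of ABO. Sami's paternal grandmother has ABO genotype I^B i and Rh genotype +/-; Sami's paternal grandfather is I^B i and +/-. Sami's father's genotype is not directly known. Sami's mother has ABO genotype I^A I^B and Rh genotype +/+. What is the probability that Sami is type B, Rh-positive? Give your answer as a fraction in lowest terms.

Sami's father's ABO genotype from I^B i × I^B i: 1/4 I^B I^B, 1/2 I^B i, 1/4 i i.
Crossing each possibility with the mother I^A I^B and summing P(type B): 1/4·1/2 + 1/2·1/2 + 1/4·1/2 = 1/2.
Similarly for Rh via the father's Rh distribution: P(Rh+) = 1.
Independent loci: 1/2 × 1 = 1/2.

1/2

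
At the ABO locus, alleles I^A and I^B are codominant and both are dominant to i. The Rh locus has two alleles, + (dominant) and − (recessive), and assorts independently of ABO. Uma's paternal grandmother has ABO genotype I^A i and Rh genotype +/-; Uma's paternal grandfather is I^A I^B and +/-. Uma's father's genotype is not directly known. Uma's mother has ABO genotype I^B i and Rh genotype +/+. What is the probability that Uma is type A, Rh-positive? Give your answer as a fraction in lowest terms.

1/4

Uma's father's ABO genotype from I^A i × I^A I^B: 1/4 I^A I^A, 1/4 I^A I^B, 1/4 I^A i, 1/4 I^B i.
Crossing each possibility with the mother I^B i and summing P(type A): 1/4·1/2 + 1/4·1/4 + 1/4·1/4 + 1/4·0 = 1/4.
Similarly for Rh via the father's Rh distribution: P(Rh+) = 1.
Independent loci: 1/4 × 1 = 1/4.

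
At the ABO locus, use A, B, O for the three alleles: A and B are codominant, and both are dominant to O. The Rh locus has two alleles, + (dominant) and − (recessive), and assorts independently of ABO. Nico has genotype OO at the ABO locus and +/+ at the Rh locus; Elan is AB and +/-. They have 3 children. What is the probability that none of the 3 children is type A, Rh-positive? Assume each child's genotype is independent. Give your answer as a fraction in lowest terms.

ABO cross OO × AB → 1/2 A, 1/2 B.
Rh cross +/+ × +/- → 1 Rh+; so P(type A, Rh-positive) = 1/2 × 1 = 1/2 per child.
P(not type A, Rh-positive) = 1/2 for one child; (1/2)^3 = 1/8.

1/8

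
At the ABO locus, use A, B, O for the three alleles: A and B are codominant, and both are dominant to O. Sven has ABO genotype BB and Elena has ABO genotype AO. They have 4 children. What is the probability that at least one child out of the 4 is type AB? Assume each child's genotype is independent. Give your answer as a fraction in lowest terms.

ABO cross BB × AO → 1/2 B, 1/2 AB.
So P(type AB) = 1/2 per child.
P(none) = (1/2)^4 = 1/16; P(at least one) = 1 − 1/16 = 15/16.

15/16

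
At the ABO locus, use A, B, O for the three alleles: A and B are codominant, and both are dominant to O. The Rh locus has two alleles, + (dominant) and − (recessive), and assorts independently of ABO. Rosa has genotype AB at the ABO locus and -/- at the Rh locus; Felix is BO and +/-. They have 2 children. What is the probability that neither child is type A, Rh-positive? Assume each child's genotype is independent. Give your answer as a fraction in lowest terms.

ABO cross AB × BO → 1/4 A, 1/2 B, 1/4 AB.
Rh cross -/- × +/- → 1/2 Rh+, 1/2 Rh-; so P(type A, Rh-positive) = 1/4 × 1/2 = 1/8 per child.
P(not type A, Rh-positive) = 7/8 for one child; (7/8)^2 = 49/64.

49/64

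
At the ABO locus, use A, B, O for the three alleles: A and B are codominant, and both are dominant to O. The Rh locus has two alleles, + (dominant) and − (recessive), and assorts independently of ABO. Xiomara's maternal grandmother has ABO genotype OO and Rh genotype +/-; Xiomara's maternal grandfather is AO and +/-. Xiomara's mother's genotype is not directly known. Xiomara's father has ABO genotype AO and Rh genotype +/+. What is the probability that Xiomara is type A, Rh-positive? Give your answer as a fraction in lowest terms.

Xiomara's mother's ABO genotype from OO × AO: 1/2 AO, 1/2 OO.
Crossing each possibility with the father AO and summing P(type A): 1/2·3/4 + 1/2·1/2 = 5/8.
Similarly for Rh via the mother's Rh distribution: P(Rh+) = 1.
Independent loci: 5/8 × 1 = 5/8.

5/8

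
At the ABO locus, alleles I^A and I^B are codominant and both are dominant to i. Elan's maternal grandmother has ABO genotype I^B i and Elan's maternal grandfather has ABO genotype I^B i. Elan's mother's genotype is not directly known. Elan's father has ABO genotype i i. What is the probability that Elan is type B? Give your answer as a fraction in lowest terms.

1/2

Elan's mother's ABO genotype from I^B i × I^B i: 1/4 I^B I^B, 1/2 I^B i, 1/4 i i.
Crossing each possibility with the father i i and summing P(type B): 1/4·1 + 1/2·1/2 + 1/4·0 = 1/2.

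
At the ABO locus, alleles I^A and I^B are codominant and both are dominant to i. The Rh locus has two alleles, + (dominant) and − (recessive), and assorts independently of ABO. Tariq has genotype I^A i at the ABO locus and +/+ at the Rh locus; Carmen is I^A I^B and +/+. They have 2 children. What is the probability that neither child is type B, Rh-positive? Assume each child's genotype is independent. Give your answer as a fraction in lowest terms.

ABO cross I^A i × I^A I^B → 1/2 A, 1/4 B, 1/4 AB.
Rh cross +/+ × +/+ → 1 Rh+; so P(type B, Rh-positive) = 1/4 × 1 = 1/4 per child.
P(not type B, Rh-positive) = 3/4 for one child; (3/4)^2 = 9/16.

9/16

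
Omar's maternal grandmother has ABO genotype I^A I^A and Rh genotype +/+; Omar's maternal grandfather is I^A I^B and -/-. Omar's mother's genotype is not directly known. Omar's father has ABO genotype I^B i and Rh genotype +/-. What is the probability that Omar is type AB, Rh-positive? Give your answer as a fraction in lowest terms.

Omar's mother's ABO genotype from I^A I^A × I^A I^B: 1/2 I^A I^A, 1/2 I^A I^B.
Crossing each possibility with the father I^B i and summing P(type AB): 1/2·1/2 + 1/2·1/4 = 3/8.
Similarly for Rh via the mother's Rh distribution: P(Rh+) = 3/4.
Independent loci: 3/8 × 3/4 = 9/32.

9/32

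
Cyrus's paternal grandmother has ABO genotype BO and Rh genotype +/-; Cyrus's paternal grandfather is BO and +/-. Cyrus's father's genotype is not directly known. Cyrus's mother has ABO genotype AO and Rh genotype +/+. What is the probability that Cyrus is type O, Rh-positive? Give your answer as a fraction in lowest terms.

1/4

Cyrus's father's ABO genotype from BO × BO: 1/4 BB, 1/2 BO, 1/4 OO.
Crossing each possibility with the mother AO and summing P(type O): 1/4·0 + 1/2·1/4 + 1/4·1/2 = 1/4.
Similarly for Rh via the father's Rh distribution: P(Rh+) = 1.
Independent loci: 1/4 × 1 = 1/4.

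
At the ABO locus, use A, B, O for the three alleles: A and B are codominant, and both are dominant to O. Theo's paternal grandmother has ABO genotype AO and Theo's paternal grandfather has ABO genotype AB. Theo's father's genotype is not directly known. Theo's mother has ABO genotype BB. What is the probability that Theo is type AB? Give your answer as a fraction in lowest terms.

Theo's father's ABO genotype from AO × AB: 1/4 AA, 1/4 AB, 1/4 AO, 1/4 BO.
Crossing each possibility with the mother BB and summing P(type AB): 1/4·1 + 1/4·1/2 + 1/4·1/2 + 1/4·0 = 1/2.

1/2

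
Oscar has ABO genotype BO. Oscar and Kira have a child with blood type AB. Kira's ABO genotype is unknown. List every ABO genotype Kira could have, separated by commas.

For each candidate genotype of Kira, check whether crossing it with BO can produce every observed child phenotype.
  AA → possible child types {A, AB} ✓
  AB → possible child types {A, B, AB} ✓
  AO → possible child types {O, A, B, AB} ✓
  BB → possible child types {B} ✗
  BO → possible child types {O, B} ✗
  OO → possible child types {O, B} ✗

AA, AB, AO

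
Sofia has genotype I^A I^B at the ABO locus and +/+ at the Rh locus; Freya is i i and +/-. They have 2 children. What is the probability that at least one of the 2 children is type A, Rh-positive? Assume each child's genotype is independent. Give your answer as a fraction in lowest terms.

3/4

ABO cross I^A I^B × i i → 1/2 A, 1/2 B.
Rh cross +/+ × +/- → 1 Rh+; so P(type A, Rh-positive) = 1/2 × 1 = 1/2 per child.
P(none) = (1/2)^2 = 1/4; P(at least one) = 1 − 1/4 = 3/4.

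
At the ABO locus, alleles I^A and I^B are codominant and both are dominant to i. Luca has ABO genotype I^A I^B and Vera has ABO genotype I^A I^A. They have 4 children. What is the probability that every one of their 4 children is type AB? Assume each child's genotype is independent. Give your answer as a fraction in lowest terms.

ABO cross I^A I^B × I^A I^A → 1/2 A, 1/2 AB.
So P(type AB) = 1/2 per child.
All 4 independent: (1/2)^4 = 1/16.

1/16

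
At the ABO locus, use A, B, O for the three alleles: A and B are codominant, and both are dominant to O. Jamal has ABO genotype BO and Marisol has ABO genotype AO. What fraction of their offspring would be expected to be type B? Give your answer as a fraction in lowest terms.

ABO cross BO × AO → offspring phenotypes: 1/4 O, 1/4 A, 1/4 B, 1/4 AB.
So P(type B) = 1/4.

1/4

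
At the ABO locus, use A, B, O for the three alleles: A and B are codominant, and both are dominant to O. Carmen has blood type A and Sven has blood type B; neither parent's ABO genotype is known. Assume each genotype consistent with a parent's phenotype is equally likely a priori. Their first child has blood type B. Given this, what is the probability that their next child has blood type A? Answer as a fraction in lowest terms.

Possible genotypes: Carmen ∈ {AA, AO}; Sven ∈ {BB, BO}.
Weight each parental genotype pair by prior × P(type-B child):
  AO × BB: posterior weight 2/3; P(next child type A) = 0.
  AO × BO: posterior weight 1/3; P(next child type A) = 1/4.
Weighted sum = 1/12.

1/12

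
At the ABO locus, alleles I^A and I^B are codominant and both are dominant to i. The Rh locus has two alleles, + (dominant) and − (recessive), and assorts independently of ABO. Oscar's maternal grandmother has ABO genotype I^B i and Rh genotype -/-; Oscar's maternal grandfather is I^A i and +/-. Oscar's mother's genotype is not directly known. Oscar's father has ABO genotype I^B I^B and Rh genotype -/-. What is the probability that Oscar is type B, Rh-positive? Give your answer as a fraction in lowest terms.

3/16

Oscar's mother's ABO genotype from I^B i × I^A i: 1/4 I^A I^B, 1/4 I^A i, 1/4 I^B i, 1/4 i i.
Crossing each possibility with the father I^B I^B and summing P(type B): 1/4·1/2 + 1/4·1/2 + 1/4·1 + 1/4·1 = 3/4.
Similarly for Rh via the mother's Rh distribution: P(Rh+) = 1/4.
Independent loci: 3/4 × 1/4 = 3/16.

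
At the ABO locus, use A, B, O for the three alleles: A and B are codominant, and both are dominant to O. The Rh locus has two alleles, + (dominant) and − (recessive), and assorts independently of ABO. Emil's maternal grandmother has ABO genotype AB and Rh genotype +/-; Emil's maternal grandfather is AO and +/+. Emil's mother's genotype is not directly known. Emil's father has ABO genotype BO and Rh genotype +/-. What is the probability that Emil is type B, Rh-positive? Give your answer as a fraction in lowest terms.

Emil's mother's ABO genotype from AB × AO: 1/4 AA, 1/4 AB, 1/4 AO, 1/4 BO.
Crossing each possibility with the father BO and summing P(type B): 1/4·0 + 1/4·1/2 + 1/4·1/4 + 1/4·3/4 = 3/8.
Similarly for Rh via the mother's Rh distribution: P(Rh+) = 7/8.
Independent loci: 3/8 × 7/8 = 21/64.

21/64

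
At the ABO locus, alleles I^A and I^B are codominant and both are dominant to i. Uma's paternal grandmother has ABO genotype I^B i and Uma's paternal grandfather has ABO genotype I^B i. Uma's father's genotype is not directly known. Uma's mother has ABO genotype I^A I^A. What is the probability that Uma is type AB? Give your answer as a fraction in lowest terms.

1/2

Uma's father's ABO genotype from I^B i × I^B i: 1/4 I^B I^B, 1/2 I^B i, 1/4 i i.
Crossing each possibility with the mother I^A I^A and summing P(type AB): 1/4·1 + 1/2·1/2 + 1/4·0 = 1/2.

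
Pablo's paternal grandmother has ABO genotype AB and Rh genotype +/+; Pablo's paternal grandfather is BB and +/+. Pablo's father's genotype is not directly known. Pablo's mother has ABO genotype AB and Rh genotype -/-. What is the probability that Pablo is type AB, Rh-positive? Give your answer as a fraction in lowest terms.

Pablo's father's ABO genotype from AB × BB: 1/2 AB, 1/2 BB.
Crossing each possibility with the mother AB and summing P(type AB): 1/2·1/2 + 1/2·1/2 = 1/2.
Similarly for Rh via the father's Rh distribution: P(Rh+) = 1.
Independent loci: 1/2 × 1 = 1/2.

1/2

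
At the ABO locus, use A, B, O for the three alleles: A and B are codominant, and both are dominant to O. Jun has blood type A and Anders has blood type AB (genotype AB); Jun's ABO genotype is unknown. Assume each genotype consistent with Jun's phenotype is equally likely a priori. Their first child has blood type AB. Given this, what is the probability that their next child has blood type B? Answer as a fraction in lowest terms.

Possible genotypes: Jun ∈ {AA, AO}; Anders ∈ {AB}.
Weight each parental genotype pair by prior × P(type-AB child):
  AA × AB: posterior weight 2/3; P(next child type B) = 0.
  AO × AB: posterior weight 1/3; P(next child type B) = 1/4.
Weighted sum = 1/12.

1/12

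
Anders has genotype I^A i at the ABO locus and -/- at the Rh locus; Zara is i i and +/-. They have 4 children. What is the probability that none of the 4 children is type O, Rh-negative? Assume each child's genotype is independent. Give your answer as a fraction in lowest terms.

ABO cross I^A i × i i → 1/2 O, 1/2 A.
Rh cross -/- × +/- → 1/2 Rh+, 1/2 Rh-; so P(type O, Rh-negative) = 1/2 × 1/2 = 1/4 per child.
P(not type O, Rh-negative) = 3/4 for one child; (3/4)^4 = 81/256.

81/256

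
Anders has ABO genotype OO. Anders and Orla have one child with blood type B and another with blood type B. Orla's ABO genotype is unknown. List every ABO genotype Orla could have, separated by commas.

AB, BB, BO

For each candidate genotype of Orla, check whether crossing it with OO can produce every observed child phenotype.
  AA → possible child types {A} ✗
  AB → possible child types {A, B} ✓
  AO → possible child types {O, A} ✗
  BB → possible child types {B} ✓
  BO → possible child types {O, B} ✓
  OO → possible child types {O} ✗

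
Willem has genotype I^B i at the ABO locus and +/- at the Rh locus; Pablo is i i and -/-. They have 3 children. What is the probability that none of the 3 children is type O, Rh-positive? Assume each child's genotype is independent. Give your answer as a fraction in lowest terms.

ABO cross I^B i × i i → 1/2 O, 1/2 B.
Rh cross +/- × -/- → 1/2 Rh+, 1/2 Rh-; so P(type O, Rh-positive) = 1/2 × 1/2 = 1/4 per child.
P(not type O, Rh-positive) = 3/4 for one child; (3/4)^3 = 27/64.

27/64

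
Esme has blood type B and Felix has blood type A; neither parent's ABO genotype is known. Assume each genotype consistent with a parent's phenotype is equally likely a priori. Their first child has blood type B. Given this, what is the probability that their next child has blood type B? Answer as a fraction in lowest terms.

Possible genotypes: Esme ∈ {BB, BO}; Felix ∈ {AA, AO}.
Weight each parental genotype pair by prior × P(type-B child):
  BB × AO: posterior weight 2/3; P(next child type B) = 1/2.
  BO × AO: posterior weight 1/3; P(next child type B) = 1/4.
Weighted sum = 5/12.

5/12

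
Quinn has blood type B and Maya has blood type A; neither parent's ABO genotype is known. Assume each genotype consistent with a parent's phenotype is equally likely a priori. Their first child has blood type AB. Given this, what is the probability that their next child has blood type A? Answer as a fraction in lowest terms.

5/36

Possible genotypes: Quinn ∈ {BB, BO}; Maya ∈ {AA, AO}.
Weight each parental genotype pair by prior × P(type-AB child):
  BB × AA: posterior weight 4/9; P(next child type A) = 0.
  BB × AO: posterior weight 2/9; P(next child type A) = 0.
  BO × AA: posterior weight 2/9; P(next child type A) = 1/2.
  BO × AO: posterior weight 1/9; P(next child type A) = 1/4.
Weighted sum = 5/36.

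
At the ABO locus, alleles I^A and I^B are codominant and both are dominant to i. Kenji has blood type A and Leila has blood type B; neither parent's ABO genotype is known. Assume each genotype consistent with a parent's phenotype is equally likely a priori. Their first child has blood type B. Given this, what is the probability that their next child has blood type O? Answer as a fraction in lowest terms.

Possible genotypes: Kenji ∈ {I^A I^A, I^A i}; Leila ∈ {I^B I^B, I^B i}.
Weight each parental genotype pair by prior × P(type-B child):
  I^A i × I^B I^B: posterior weight 2/3; P(next child type O) = 0.
  I^A i × I^B i: posterior weight 1/3; P(next child type O) = 1/4.
Weighted sum = 1/12.

1/12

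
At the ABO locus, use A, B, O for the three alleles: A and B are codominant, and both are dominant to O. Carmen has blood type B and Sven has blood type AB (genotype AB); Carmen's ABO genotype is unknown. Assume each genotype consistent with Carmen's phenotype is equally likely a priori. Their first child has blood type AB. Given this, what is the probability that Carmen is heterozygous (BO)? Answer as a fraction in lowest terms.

1/3

Possible genotypes: Carmen ∈ {BB, BO}; Sven ∈ {AB}.
Weight each parental genotype pair by prior × P(type-AB child):
  BB × AB: posterior weight 2/3.
  BO × AB: posterior weight 1/3.
Sum the posterior weight over pairs where Carmen is BO: 1/3.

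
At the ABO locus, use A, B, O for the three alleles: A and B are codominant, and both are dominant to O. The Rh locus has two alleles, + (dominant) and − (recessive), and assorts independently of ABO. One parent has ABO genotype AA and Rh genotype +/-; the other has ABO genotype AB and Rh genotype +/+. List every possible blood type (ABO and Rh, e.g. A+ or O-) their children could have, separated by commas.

Gametes from AA × AB give offspring ABO genotypes AA, AB, i.e. phenotypes A, AB.
Rh cross +/- × +/+ → phenotypes Rh+.
Combining independently: A+, AB+.

A+, AB+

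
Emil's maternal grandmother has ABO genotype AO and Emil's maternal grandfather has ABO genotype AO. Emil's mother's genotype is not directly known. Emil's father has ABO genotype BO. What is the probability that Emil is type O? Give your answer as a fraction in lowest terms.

Emil's mother's ABO genotype from AO × AO: 1/4 AA, 1/2 AO, 1/4 OO.
Crossing each possibility with the father BO and summing P(type O): 1/4·0 + 1/2·1/4 + 1/4·1/2 = 1/4.

1/4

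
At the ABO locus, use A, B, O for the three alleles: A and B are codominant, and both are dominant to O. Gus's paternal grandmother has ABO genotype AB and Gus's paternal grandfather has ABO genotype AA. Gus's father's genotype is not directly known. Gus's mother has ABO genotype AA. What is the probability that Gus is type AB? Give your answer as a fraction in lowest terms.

Gus's father's ABO genotype from AB × AA: 1/2 AA, 1/2 AB.
Crossing each possibility with the mother AA and summing P(type AB): 1/2·0 + 1/2·1/2 = 1/4.

1/4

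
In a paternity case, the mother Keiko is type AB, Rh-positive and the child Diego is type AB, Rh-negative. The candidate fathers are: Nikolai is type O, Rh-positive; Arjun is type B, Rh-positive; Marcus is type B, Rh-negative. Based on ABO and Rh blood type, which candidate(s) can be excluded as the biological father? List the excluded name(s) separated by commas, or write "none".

A candidate is excluded only if no genotype consistent with his phenotype could produce a type AB, Rh-negative child with a type AB, Rh-positive mother.
Nikolai (type O, Rh+): no genotype consistent with that phenotype can produce a type-AB Rh- child with a type-AB mother.

Nikolai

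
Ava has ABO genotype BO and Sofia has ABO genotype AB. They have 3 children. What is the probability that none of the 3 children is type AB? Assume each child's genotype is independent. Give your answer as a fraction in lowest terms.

ABO cross BO × AB → 1/4 A, 1/2 B, 1/4 AB.
So P(type AB) = 1/4 per child.
P(not type AB) = 3/4 for one child; (3/4)^3 = 27/64.

27/64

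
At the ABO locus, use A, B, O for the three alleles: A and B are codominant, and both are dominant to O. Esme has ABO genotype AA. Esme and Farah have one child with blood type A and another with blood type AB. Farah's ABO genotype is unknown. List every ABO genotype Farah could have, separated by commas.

For each candidate genotype of Farah, check whether crossing it with AA can produce every observed child phenotype.
  AA → possible child types {A} ✗
  AB → possible child types {A, AB} ✓
  AO → possible child types {A} ✗
  BB → possible child types {AB} ✗
  BO → possible child types {A, AB} ✓
  OO → possible child types {A} ✗

AB, BO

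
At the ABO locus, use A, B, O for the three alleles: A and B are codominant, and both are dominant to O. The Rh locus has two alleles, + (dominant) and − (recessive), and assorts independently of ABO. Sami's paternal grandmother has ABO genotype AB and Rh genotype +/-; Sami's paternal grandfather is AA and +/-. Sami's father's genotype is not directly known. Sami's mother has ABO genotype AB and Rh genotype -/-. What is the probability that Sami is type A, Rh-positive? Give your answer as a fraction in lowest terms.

3/16

Sami's father's ABO genotype from AB × AA: 1/2 AA, 1/2 AB.
Crossing each possibility with the mother AB and summing P(type A): 1/2·1/2 + 1/2·1/4 = 3/8.
Similarly for Rh via the father's Rh distribution: P(Rh+) = 1/2.
Independent loci: 3/8 × 1/2 = 3/16.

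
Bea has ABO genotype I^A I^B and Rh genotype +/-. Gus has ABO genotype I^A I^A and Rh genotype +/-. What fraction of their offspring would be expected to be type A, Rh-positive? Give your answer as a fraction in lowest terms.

3/8

ABO cross I^A I^B × I^A I^A → offspring phenotypes: 1/2 A, 1/2 AB.
Rh cross +/- × +/- → 3/4 Rh+, 1/4 Rh-.
Independent loci: P(type A, Rh-positive) = 1/2 × 3/4 = 3/8.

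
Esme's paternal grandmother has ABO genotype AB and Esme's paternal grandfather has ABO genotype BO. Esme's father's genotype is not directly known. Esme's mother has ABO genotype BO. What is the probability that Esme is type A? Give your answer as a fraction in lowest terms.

Esme's father's ABO genotype from AB × BO: 1/4 AB, 1/4 AO, 1/4 BB, 1/4 BO.
Crossing each possibility with the mother BO and summing P(type A): 1/4·1/4 + 1/4·1/4 + 1/4·0 + 1/4·0 = 1/8.

1/8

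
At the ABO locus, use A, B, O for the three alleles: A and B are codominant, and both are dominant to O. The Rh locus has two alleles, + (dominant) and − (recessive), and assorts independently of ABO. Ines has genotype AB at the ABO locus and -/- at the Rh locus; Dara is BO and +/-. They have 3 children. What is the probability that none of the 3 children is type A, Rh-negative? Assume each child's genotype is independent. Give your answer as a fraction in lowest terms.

ABO cross AB × BO → 1/4 A, 1/2 B, 1/4 AB.
Rh cross -/- × +/- → 1/2 Rh+, 1/2 Rh-; so P(type A, Rh-negative) = 1/4 × 1/2 = 1/8 per child.
P(not type A, Rh-negative) = 7/8 for one child; (7/8)^3 = 343/512.

343/512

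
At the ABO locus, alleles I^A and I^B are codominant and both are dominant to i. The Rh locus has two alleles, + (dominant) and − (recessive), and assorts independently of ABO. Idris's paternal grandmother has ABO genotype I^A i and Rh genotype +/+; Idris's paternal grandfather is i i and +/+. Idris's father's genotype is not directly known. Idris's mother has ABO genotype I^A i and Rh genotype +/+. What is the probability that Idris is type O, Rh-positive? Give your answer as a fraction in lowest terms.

Idris's father's ABO genotype from I^A i × i i: 1/2 I^A i, 1/2 i i.
Crossing each possibility with the mother I^A i and summing P(type O): 1/2·1/4 + 1/2·1/2 = 3/8.
Similarly for Rh via the father's Rh distribution: P(Rh+) = 1.
Independent loci: 3/8 × 1 = 3/8.

3/8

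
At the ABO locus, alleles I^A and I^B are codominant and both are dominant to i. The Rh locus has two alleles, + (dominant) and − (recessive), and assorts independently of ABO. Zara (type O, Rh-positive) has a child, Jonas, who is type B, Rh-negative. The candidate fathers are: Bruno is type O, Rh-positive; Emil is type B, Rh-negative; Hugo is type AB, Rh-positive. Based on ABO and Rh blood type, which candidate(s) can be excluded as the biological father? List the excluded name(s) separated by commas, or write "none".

A candidate is excluded only if no genotype consistent with his phenotype could produce a type B, Rh-negative child with a type O, Rh-positive mother.
Bruno (type O, Rh+): no genotype consistent with that phenotype can produce a type-B Rh- child with a type-O mother.

Bruno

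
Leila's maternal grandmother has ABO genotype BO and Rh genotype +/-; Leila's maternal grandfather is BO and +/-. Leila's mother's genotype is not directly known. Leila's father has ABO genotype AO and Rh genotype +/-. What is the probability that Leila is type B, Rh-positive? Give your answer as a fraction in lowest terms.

3/16

Leila's mother's ABO genotype from BO × BO: 1/4 BB, 1/2 BO, 1/4 OO.
Crossing each possibility with the father AO and summing P(type B): 1/4·1/2 + 1/2·1/4 + 1/4·0 = 1/4.
Similarly for Rh via the mother's Rh distribution: P(Rh+) = 3/4.
Independent loci: 1/4 × 3/4 = 3/16.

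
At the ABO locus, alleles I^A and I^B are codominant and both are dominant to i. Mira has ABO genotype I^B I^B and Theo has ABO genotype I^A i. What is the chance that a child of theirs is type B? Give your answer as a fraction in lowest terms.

ABO cross I^B I^B × I^A i → offspring phenotypes: 1/2 B, 1/2 AB.
So P(type B) = 1/2.

1/2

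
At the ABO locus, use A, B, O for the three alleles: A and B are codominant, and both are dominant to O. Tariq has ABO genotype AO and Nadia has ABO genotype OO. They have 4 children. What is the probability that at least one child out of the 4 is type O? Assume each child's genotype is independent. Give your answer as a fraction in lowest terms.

ABO cross AO × OO → 1/2 O, 1/2 A.
So P(type O) = 1/2 per child.
P(none) = (1/2)^4 = 1/16; P(at least one) = 1 − 1/16 = 15/16.

15/16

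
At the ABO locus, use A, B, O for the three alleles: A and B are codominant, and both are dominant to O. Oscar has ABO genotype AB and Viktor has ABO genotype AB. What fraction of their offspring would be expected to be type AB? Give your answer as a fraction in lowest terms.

ABO cross AB × AB → offspring phenotypes: 1/4 A, 1/4 B, 1/2 AB.
So P(type AB) = 1/2.

1/2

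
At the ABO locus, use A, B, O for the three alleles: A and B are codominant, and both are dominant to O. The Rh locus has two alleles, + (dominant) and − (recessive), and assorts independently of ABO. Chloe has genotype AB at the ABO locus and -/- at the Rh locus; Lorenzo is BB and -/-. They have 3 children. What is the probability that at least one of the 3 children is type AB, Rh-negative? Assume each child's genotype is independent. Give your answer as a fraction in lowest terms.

7/8

ABO cross AB × BB → 1/2 B, 1/2 AB.
Rh cross -/- × -/- → 1 Rh-; so P(type AB, Rh-negative) = 1/2 × 1 = 1/2 per child.
P(none) = (1/2)^3 = 1/8; P(at least one) = 1 − 1/8 = 7/8.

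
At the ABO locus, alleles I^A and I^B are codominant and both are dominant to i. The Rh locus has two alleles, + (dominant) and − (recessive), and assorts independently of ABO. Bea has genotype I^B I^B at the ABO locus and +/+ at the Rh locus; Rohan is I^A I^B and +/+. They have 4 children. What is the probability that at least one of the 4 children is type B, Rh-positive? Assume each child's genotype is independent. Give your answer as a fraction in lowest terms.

15/16

ABO cross I^B I^B × I^A I^B → 1/2 B, 1/2 AB.
Rh cross +/+ × +/+ → 1 Rh+; so P(type B, Rh-positive) = 1/2 × 1 = 1/2 per child.
P(none) = (1/2)^4 = 1/16; P(at least one) = 1 − 1/16 = 15/16.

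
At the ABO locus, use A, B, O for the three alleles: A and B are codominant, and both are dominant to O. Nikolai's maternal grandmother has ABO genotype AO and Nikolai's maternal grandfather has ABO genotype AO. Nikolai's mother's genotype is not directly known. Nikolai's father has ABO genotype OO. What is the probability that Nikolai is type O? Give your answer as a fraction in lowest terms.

1/2

Nikolai's mother's ABO genotype from AO × AO: 1/4 AA, 1/2 AO, 1/4 OO.
Crossing each possibility with the father OO and summing P(type O): 1/4·0 + 1/2·1/2 + 1/4·1 = 1/2.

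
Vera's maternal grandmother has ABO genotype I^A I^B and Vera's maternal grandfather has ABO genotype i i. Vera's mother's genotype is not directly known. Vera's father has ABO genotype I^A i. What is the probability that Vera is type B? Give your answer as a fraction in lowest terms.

Vera's mother's ABO genotype from I^A I^B × i i: 1/2 I^A i, 1/2 I^B i.
Crossing each possibility with the father I^A i and summing P(type B): 1/2·0 + 1/2·1/4 = 1/8.

1/8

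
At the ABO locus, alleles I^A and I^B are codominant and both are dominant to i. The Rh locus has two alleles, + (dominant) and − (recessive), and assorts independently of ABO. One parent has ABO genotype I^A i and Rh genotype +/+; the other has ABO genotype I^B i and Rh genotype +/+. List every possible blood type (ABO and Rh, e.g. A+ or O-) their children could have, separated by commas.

Gametes from I^A i × I^B i give offspring ABO genotypes I^A I^B, I^A i, I^B i, i i, i.e. phenotypes O, A, B, AB.
Rh cross +/+ × +/+ → phenotypes Rh+.
Combining independently: O+, A+, B+, AB+.

O+, A+, B+, AB+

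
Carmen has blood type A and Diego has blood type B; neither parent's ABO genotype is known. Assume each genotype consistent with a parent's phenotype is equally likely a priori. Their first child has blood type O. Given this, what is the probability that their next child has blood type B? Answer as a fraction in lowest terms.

Possible genotypes: Carmen ∈ {AA, AO}; Diego ∈ {BB, BO}.
Weight each parental genotype pair by prior × P(type-O child):
  AO × BO: posterior weight 1; P(next child type B) = 1/4.
Weighted sum = 1/4.

1/4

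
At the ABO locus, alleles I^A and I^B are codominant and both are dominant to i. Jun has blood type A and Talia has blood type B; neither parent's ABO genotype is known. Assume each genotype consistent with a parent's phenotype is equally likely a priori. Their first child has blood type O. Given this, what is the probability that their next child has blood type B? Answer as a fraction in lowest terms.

Possible genotypes: Jun ∈ {I^A I^A, I^A i}; Talia ∈ {I^B I^B, I^B i}.
Weight each parental genotype pair by prior × P(type-O child):
  I^A i × I^B i: posterior weight 1; P(next child type B) = 1/4.
Weighted sum = 1/4.

1/4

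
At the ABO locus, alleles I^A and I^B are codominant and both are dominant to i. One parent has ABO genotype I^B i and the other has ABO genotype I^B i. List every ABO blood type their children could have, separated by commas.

Gametes from I^B i × I^B i give offspring ABO genotypes I^B I^B, I^B i, i i, i.e. phenotypes O, B.

O, B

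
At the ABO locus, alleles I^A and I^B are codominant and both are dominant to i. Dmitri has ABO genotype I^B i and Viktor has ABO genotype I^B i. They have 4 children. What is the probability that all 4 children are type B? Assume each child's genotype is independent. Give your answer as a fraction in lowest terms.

ABO cross I^B i × I^B i → 1/4 O, 3/4 B.
So P(type B) = 3/4 per child.
All 4 independent: (3/4)^4 = 81/256.

81/256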